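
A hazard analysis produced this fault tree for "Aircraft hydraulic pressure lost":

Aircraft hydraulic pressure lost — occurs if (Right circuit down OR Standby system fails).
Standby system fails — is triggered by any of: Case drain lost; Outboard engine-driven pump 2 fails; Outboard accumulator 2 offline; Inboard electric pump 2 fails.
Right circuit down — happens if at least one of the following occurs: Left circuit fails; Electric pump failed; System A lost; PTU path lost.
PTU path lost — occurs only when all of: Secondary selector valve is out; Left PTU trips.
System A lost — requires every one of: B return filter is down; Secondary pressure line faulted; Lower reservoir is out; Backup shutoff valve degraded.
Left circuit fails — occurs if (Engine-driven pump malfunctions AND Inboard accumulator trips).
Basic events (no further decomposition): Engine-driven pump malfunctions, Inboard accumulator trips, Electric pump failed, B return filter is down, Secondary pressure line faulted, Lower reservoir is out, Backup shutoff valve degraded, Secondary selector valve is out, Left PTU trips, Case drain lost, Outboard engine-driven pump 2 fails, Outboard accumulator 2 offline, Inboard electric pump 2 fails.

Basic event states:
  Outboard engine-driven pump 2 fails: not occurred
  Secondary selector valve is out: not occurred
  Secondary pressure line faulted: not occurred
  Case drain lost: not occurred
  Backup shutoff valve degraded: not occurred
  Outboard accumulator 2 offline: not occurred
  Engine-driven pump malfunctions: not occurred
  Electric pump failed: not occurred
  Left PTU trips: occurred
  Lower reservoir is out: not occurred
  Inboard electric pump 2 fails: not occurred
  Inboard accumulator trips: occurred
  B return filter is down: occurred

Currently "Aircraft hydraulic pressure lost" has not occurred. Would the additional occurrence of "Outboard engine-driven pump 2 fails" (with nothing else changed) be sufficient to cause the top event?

Yes

Counterfactual: set "Outboard engine-driven pump 2 fails" to occurred.
Left circuit fails [AND]: Engine-driven pump malfunctions=not, Inboard accumulator trips=occurs → not all inputs occur → does not occur.
System A lost [AND]: B return filter is down=occurs, Secondary pressure line faulted=not, Lower reservoir is out=not, Backup shutoff valve degraded=not → not all inputs occur → does not occur.
PTU path lost [AND]: Secondary selector valve is out=not, Left PTU trips=occurs → not all inputs occur → does not occur.
Right circuit down [OR]: Left circuit fails=not, Electric pump failed=not, System A lost=not, PTU path lost=not → no input occurs → does not occur.
Standby system fails [OR]: Case drain lost=not, Outboard engine-driven pump 2 fails=occurs, Outboard accumulator 2 offline=not, Inboard electric pump 2 fails=not → at least one input occurs → occurs.
Aircraft hydraulic pressure lost [OR]: Right circuit down=not, Standby system fails=occurs → at least one input occurs → occurs.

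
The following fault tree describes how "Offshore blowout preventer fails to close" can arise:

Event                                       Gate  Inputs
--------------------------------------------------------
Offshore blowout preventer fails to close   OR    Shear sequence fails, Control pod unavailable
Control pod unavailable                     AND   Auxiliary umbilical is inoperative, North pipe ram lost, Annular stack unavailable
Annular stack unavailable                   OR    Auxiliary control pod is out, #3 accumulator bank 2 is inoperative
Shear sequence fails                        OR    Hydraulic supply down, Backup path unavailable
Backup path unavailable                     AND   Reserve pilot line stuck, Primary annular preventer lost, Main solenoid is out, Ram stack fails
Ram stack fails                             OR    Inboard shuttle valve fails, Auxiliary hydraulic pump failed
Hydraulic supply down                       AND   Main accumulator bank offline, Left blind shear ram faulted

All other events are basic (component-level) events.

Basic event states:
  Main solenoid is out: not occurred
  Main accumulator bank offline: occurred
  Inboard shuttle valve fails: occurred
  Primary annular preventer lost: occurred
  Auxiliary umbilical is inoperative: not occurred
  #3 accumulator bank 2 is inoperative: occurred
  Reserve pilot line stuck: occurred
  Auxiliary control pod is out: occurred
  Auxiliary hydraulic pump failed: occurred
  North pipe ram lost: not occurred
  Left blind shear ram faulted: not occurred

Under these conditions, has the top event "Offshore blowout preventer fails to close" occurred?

Hydraulic supply down [AND]: Main accumulator bank offline=occurs, Left blind shear ram faulted=not → not all inputs occur → does not occur.
Ram stack fails [OR]: Inboard shuttle valve fails=occurs, Auxiliary hydraulic pump failed=occurs → at least one input occurs → occurs.
Backup path unavailable [AND]: Reserve pilot line stuck=occurs, Primary annular preventer lost=occurs, Main solenoid is out=not, Ram stack fails=occurs → not all inputs occur → does not occur.
Shear sequence fails [OR]: Hydraulic supply down=not, Backup path unavailable=not → no input occurs → does not occur.
Annular stack unavailable [OR]: Auxiliary control pod is out=occurs, #3 accumulator bank 2 is inoperative=occurs → at least one input occurs → occurs.
Control pod unavailable [AND]: Auxiliary umbilical is inoperative=not, North pipe ram lost=not, Annular stack unavailable=occurs → not all inputs occur → does not occur.
Offshore blowout preventer fails to close [OR]: Shear sequence fails=not, Control pod unavailable=not → no input occurs → does not occur.

No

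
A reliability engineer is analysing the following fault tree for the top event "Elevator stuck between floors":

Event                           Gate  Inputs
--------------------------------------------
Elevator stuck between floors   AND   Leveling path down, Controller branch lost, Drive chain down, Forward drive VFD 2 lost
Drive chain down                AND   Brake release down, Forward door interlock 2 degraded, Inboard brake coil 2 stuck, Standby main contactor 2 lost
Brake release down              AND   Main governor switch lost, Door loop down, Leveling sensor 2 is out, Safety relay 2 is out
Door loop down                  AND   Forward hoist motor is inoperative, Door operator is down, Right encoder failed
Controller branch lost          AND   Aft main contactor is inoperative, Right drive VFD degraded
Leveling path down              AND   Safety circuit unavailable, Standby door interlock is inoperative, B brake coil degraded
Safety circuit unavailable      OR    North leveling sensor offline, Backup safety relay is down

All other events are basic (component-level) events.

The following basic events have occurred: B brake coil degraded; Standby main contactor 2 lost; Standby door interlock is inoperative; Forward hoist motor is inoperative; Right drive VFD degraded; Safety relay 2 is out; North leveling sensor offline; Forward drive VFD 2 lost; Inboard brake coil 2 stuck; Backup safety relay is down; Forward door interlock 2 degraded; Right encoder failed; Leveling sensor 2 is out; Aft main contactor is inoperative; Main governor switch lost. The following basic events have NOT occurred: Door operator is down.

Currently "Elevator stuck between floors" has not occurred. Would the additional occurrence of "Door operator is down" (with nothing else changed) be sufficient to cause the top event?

Counterfactual: set "Door operator is down" to occurred.
Safety circuit unavailable [OR]: North leveling sensor offline=occurs, Backup safety relay is down=occurs → at least one input occurs → occurs.
Leveling path down [AND]: Safety circuit unavailable=occurs, Standby door interlock is inoperative=occurs, B brake coil degraded=occurs → all inputs occur → occurs.
Controller branch lost [AND]: Aft main contactor is inoperative=occurs, Right drive VFD degraded=occurs → all inputs occur → occurs.
Door loop down [AND]: Forward hoist motor is inoperative=occurs, Door operator is down=occurs, Right encoder failed=occurs → all inputs occur → occurs.
Brake release down [AND]: Main governor switch lost=occurs, Door loop down=occurs, Leveling sensor 2 is out=occurs, Safety relay 2 is out=occurs → all inputs occur → occurs.
Drive chain down [AND]: Brake release down=occurs, Forward door interlock 2 degraded=occurs, Inboard brake coil 2 stuck=occurs, Standby main contactor 2 lost=occurs → all inputs occur → occurs.
Elevator stuck between floors [AND]: Leveling path down=occurs, Controller branch lost=occurs, Drive chain down=occurs, Forward drive VFD 2 lost=occurs → all inputs occur → occurs.

Yes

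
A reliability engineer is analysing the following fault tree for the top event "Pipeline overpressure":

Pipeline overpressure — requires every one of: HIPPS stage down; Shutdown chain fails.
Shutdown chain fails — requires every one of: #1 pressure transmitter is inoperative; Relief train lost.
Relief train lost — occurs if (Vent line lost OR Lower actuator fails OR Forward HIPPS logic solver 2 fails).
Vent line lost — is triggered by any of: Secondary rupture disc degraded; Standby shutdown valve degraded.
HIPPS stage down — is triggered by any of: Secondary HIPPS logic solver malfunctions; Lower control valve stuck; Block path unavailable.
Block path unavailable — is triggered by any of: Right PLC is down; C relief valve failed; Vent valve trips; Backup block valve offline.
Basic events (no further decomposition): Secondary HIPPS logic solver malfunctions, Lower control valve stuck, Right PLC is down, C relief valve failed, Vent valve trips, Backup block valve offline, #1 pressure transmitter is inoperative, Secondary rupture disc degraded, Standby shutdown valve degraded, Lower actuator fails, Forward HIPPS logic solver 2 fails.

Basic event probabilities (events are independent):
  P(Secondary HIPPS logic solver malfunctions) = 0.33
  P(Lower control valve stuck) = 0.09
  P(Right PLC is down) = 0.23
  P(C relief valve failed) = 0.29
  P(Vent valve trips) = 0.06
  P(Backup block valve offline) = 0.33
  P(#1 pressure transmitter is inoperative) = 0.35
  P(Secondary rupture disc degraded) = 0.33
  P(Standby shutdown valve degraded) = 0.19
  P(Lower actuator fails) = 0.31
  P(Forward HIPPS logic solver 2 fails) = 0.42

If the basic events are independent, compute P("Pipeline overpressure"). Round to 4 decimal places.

0.2165

P(Block path unavailable) [OR] = 1 − (1−0.23) × (1−0.29) × (1−0.06) × (1−0.33) = 0.655688
P(HIPPS stage down) [OR] = 1 − (1−0.33) × (1−0.09) × (1−0.655688) = 0.790073
P(Vent line lost) [OR] = 1 − (1−0.33) × (1−0.19) = 0.457300
P(Relief train lost) [OR] = 1 − (1−0.457300) × (1−0.31) × (1−0.42) = 0.782811
P(Shutdown chain fails) [AND] = 0.35 × 0.782811 = 0.273984
P(Pipeline overpressure) [AND] = 0.790073 × 0.273984 = 0.216467
Rounded to 4 decimal places: P(Pipeline overpressure) ≈ 0.2165.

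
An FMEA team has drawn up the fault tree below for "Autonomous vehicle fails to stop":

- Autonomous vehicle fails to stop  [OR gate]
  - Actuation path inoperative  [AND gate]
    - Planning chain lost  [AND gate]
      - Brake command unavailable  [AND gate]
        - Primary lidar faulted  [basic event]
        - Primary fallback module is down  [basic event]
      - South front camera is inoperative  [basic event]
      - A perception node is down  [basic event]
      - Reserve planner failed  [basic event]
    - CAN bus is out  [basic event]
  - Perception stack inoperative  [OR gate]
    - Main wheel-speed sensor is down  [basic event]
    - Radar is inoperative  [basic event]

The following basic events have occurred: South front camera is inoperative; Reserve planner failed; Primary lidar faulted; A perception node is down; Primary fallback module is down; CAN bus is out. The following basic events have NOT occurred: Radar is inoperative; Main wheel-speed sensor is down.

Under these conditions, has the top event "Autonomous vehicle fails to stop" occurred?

Brake command unavailable [AND]: Primary lidar faulted=occurs, Primary fallback module is down=occurs → all inputs occur → occurs.
Planning chain lost [AND]: Brake command unavailable=occurs, South front camera is inoperative=occurs, A perception node is down=occurs, Reserve planner failed=occurs → all inputs occur → occurs.
Actuation path inoperative [AND]: Planning chain lost=occurs, CAN bus is out=occurs → all inputs occur → occurs.
Perception stack inoperative [OR]: Main wheel-speed sensor is down=not, Radar is inoperative=not → no input occurs → does not occur.
Autonomous vehicle fails to stop [OR]: Actuation path inoperative=occurs, Perception stack inoperative=not → at least one input occurs → occurs.

Yes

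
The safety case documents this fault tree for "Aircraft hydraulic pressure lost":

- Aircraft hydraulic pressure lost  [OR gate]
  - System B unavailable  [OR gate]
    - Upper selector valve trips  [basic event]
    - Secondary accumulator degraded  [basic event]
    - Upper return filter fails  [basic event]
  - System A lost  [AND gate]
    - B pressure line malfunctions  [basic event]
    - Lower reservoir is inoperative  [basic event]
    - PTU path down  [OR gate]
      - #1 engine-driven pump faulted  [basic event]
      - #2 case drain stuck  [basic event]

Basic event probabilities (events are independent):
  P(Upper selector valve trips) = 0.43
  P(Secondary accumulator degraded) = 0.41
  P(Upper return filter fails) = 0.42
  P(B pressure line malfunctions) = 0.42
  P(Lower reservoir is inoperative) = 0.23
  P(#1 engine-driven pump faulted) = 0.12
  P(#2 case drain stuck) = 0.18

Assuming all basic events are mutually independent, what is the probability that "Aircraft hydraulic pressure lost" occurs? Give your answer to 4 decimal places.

0.8102

P(System B unavailable) [OR] = 1 − (1−0.43) × (1−0.41) × (1−0.42) = 0.804946
P(PTU path down) [OR] = 1 − (1−0.12) × (1−0.18) = 0.278400
P(System A lost) [AND] = 0.42 × 0.23 × 0.278400 = 0.026893
P(Aircraft hydraulic pressure lost) [OR] = 1 − (1−0.804946) × (1−0.026893) = 0.810192
Rounded to 4 decimal places: P(Aircraft hydraulic pressure lost) ≈ 0.8102.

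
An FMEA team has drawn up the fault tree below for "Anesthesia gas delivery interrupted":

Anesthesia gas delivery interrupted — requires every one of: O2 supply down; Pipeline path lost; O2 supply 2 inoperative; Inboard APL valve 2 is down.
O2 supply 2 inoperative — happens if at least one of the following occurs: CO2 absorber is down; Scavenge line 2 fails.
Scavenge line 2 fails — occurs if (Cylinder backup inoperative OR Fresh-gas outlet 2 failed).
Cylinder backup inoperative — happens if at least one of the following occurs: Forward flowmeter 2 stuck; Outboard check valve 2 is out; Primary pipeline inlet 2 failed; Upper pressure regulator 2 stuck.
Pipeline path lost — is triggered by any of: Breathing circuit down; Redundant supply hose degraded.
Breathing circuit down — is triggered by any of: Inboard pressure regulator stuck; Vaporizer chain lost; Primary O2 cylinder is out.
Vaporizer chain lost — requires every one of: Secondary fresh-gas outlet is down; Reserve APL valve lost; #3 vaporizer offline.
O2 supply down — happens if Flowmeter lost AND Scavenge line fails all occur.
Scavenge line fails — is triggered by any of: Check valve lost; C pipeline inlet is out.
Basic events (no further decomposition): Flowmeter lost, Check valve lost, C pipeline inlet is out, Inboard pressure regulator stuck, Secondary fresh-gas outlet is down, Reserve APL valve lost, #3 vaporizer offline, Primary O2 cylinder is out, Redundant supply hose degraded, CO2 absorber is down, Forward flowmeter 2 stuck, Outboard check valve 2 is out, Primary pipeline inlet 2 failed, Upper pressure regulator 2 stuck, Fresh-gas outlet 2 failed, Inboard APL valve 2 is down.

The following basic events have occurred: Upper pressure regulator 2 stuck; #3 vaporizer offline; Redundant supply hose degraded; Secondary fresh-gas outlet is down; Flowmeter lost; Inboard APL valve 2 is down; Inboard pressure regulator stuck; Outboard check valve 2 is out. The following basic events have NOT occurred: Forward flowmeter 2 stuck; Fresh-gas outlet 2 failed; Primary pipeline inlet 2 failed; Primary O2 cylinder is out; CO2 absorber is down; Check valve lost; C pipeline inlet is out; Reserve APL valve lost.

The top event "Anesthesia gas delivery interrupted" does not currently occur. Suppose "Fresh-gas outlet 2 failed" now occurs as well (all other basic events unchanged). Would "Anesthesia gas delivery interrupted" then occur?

No

Counterfactual: set "Fresh-gas outlet 2 failed" to occurred.
Scavenge line fails [OR]: Check valve lost=not, C pipeline inlet is out=not → no input occurs → does not occur.
O2 supply down [AND]: Flowmeter lost=occurs, Scavenge line fails=not → not all inputs occur → does not occur.
Vaporizer chain lost [AND]: Secondary fresh-gas outlet is down=occurs, Reserve APL valve lost=not, #3 vaporizer offline=occurs → not all inputs occur → does not occur.
Breathing circuit down [OR]: Inboard pressure regulator stuck=occurs, Vaporizer chain lost=not, Primary O2 cylinder is out=not → at least one input occurs → occurs.
Pipeline path lost [OR]: Breathing circuit down=occurs, Redundant supply hose degraded=occurs → at least one input occurs → occurs.
Cylinder backup inoperative [OR]: Forward flowmeter 2 stuck=not, Outboard check valve 2 is out=occurs, Primary pipeline inlet 2 failed=not, Upper pressure regulator 2 stuck=occurs → at least one input occurs → occurs.
Scavenge line 2 fails [OR]: Cylinder backup inoperative=occurs, Fresh-gas outlet 2 failed=occurs → at least one input occurs → occurs.
O2 supply 2 inoperative [OR]: CO2 absorber is down=not, Scavenge line 2 fails=occurs → at least one input occurs → occurs.
Anesthesia gas delivery interrupted [AND]: O2 supply down=not, Pipeline path lost=occurs, O2 supply 2 inoperative=occurs, Inboard APL valve 2 is down=occurs → not all inputs occur → does not occur.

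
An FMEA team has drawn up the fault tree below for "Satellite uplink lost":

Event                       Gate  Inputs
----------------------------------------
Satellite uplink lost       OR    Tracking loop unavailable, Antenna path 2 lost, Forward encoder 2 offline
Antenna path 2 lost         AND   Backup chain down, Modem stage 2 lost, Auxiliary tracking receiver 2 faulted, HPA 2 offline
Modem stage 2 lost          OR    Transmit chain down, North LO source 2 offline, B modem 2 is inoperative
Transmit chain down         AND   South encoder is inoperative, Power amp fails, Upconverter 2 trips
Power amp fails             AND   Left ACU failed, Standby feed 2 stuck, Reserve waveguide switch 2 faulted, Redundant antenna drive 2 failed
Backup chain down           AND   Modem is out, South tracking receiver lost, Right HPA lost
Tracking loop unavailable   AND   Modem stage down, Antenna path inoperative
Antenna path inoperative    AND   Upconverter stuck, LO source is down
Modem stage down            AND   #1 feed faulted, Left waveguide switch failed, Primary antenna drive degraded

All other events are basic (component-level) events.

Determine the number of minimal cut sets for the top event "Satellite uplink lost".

Modem stage down [AND]: one cut set from each child combined → 1 × 1 × 1 = 1 cut set(s).
Antenna path inoperative [AND]: one cut set from each child combined → 1 × 1 = 1 cut set(s).
Tracking loop unavailable [AND]: one cut set from each child combined → 1 × 1 = 1 cut set(s).
Backup chain down [AND]: one cut set from each child combined → 1 × 1 × 1 = 1 cut set(s).
Power amp fails [AND]: one cut set from each child combined → 1 × 1 × 1 × 1 = 1 cut set(s).
Transmit chain down [AND]: one cut set from each child combined → 1 × 1 × 1 = 1 cut set(s).
Modem stage 2 lost [OR]: union of children's cut sets → 3 cut set(s).
Antenna path 2 lost [AND]: one cut set from each child combined → 1 × 3 × 1 × 1 = 3 cut set(s).
Satellite uplink lost [OR]: union of children's cut sets → 5 cut set(s).
Minimal cut sets: {#1 feed faulted, LO source is down, Left waveguide switch failed, Primary antenna drive degraded, Upconverter stuck}; {Auxiliary tracking receiver 2 faulted, HPA 2 offline, Left ACU failed, Modem is out, Redundant antenna drive 2 failed, Reserve waveguide switch 2 faulted, Right HPA lost, South encoder is inoperative, South tracking receiver lost, Standby feed 2 stuck, Upconverter 2 trips}; {Auxiliary tracking receiver 2 faulted, HPA 2 offline, Modem is out, North LO source 2 offline, Right HPA lost, South tracking receiver lost}; {Auxiliary tracking receiver 2 faulted, B modem 2 is inoperative, HPA 2 offline, Modem is out, Right HPA lost, South tracking receiver lost}; {Forward encoder 2 offline}.

5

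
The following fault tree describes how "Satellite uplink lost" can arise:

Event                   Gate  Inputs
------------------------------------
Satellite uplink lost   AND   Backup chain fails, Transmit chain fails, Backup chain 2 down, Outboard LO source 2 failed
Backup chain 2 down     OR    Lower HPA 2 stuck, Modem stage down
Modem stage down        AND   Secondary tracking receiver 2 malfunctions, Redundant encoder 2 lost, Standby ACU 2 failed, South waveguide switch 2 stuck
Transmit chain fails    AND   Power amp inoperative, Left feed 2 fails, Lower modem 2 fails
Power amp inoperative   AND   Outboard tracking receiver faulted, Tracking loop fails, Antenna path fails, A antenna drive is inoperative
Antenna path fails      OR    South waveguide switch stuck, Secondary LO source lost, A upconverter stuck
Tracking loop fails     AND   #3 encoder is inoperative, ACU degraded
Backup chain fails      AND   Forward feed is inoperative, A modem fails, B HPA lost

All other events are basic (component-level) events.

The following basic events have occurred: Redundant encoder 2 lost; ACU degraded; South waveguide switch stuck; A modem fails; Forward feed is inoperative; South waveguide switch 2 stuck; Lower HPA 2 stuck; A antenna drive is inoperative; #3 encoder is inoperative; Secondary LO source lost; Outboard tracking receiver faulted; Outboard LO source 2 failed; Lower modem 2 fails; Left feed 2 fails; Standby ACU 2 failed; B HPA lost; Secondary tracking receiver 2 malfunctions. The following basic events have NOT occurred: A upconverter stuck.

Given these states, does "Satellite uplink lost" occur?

Yes

Backup chain fails [AND]: Forward feed is inoperative=occurs, A modem fails=occurs, B HPA lost=occurs → all inputs occur → occurs.
Tracking loop fails [AND]: #3 encoder is inoperative=occurs, ACU degraded=occurs → all inputs occur → occurs.
Antenna path fails [OR]: South waveguide switch stuck=occurs, Secondary LO source lost=occurs, A upconverter stuck=not → at least one input occurs → occurs.
Power amp inoperative [AND]: Outboard tracking receiver faulted=occurs, Tracking loop fails=occurs, Antenna path fails=occurs, A antenna drive is inoperative=occurs → all inputs occur → occurs.
Transmit chain fails [AND]: Power amp inoperative=occurs, Left feed 2 fails=occurs, Lower modem 2 fails=occurs → all inputs occur → occurs.
Modem stage down [AND]: Secondary tracking receiver 2 malfunctions=occurs, Redundant encoder 2 lost=occurs, Standby ACU 2 failed=occurs, South waveguide switch 2 stuck=occurs → all inputs occur → occurs.
Backup chain 2 down [OR]: Lower HPA 2 stuck=occurs, Modem stage down=occurs → at least one input occurs → occurs.
Satellite uplink lost [AND]: Backup chain fails=occurs, Transmit chain fails=occurs, Backup chain 2 down=occurs, Outboard LO source 2 failed=occurs → all inputs occur → occurs.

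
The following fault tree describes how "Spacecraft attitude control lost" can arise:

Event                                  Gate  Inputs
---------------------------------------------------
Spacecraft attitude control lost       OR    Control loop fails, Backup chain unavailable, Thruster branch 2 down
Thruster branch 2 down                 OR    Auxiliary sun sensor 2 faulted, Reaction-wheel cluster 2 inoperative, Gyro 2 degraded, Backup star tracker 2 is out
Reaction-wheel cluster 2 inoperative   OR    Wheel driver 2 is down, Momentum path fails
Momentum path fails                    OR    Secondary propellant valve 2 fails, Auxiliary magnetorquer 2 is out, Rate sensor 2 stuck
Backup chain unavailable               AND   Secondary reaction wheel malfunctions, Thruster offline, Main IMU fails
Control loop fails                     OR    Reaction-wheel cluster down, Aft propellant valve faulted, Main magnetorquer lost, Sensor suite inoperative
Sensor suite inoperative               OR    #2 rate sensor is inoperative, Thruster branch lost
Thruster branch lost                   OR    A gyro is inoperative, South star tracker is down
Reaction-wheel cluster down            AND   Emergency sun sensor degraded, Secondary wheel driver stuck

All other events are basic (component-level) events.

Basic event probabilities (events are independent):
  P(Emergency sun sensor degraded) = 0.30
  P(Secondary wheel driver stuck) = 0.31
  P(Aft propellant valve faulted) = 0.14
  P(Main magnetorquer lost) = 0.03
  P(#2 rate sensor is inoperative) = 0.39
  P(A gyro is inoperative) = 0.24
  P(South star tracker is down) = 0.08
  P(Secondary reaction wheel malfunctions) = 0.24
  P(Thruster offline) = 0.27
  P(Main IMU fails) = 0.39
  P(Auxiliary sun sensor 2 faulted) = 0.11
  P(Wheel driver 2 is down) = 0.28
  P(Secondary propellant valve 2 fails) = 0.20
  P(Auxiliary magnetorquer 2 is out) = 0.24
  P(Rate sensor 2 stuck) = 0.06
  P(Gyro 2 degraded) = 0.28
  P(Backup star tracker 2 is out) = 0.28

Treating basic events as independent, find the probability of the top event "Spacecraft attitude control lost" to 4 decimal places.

P(Reaction-wheel cluster down) [AND] = 0.30 × 0.31 = 0.093000
P(Thruster branch lost) [OR] = 1 − (1−0.24) × (1−0.08) = 0.300800
P(Sensor suite inoperative) [OR] = 1 − (1−0.39) × (1−0.300800) = 0.573488
P(Control loop fails) [OR] = 1 − (1−0.093000) × (1−0.14) × (1−0.03) × (1−0.573488) = 0.677293
P(Backup chain unavailable) [AND] = 0.24 × 0.27 × 0.39 = 0.025272
P(Momentum path fails) [OR] = 1 − (1−0.20) × (1−0.24) × (1−0.06) = 0.428480
P(Reaction-wheel cluster 2 inoperative) [OR] = 1 − (1−0.28) × (1−0.428480) = 0.588506
P(Thruster branch 2 down) [OR] = 1 − (1−0.11) × (1−0.588506) × (1−0.28) × (1−0.28) = 0.810147
P(Spacecraft attitude control lost) [OR] = 1 − (1−0.677293) × (1−0.025272) × (1−0.810147) = 0.940281
Rounded to 4 decimal places: P(Spacecraft attitude control lost) ≈ 0.9403.

0.9403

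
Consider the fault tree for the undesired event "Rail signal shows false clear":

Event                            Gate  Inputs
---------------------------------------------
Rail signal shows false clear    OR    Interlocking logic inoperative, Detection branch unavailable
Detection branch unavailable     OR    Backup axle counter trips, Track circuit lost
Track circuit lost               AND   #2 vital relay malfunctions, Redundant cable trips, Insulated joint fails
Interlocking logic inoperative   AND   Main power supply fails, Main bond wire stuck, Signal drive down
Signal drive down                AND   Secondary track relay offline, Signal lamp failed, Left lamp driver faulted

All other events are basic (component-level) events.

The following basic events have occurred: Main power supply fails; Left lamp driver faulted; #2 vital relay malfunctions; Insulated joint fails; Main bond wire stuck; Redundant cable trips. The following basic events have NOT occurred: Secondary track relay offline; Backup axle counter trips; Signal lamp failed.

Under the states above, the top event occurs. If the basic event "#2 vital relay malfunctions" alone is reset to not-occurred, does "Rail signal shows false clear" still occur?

Counterfactual: set "#2 vital relay malfunctions" to not occurred.
Signal drive down [AND]: Secondary track relay offline=not, Signal lamp failed=not, Left lamp driver faulted=occurs → not all inputs occur → does not occur.
Interlocking logic inoperative [AND]: Main power supply fails=occurs, Main bond wire stuck=occurs, Signal drive down=not → not all inputs occur → does not occur.
Track circuit lost [AND]: #2 vital relay malfunctions=not, Redundant cable trips=occurs, Insulated joint fails=occurs → not all inputs occur → does not occur.
Detection branch unavailable [OR]: Backup axle counter trips=not, Track circuit lost=not → no input occurs → does not occur.
Rail signal shows false clear [OR]: Interlocking logic inoperative=not, Detection branch unavailable=not → no input occurs → does not occur.

No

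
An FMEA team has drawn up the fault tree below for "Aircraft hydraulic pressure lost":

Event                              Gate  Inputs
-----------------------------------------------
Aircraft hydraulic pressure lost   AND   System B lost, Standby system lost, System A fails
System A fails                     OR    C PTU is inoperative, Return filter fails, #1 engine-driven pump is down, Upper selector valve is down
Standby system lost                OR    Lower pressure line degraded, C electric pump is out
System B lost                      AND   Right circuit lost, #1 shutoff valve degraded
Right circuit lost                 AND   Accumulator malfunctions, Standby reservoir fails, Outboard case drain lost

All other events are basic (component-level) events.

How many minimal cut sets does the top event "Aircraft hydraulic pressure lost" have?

8

Right circuit lost [AND]: one cut set from each child combined → 1 × 1 × 1 = 1 cut set(s).
System B lost [AND]: one cut set from each child combined → 1 × 1 = 1 cut set(s).
Standby system lost [OR]: union of children's cut sets → 2 cut set(s).
System A fails [OR]: union of children's cut sets → 4 cut set(s).
Aircraft hydraulic pressure lost [AND]: one cut set from each child combined → 1 × 2 × 4 = 8 cut set(s).
Minimal cut sets: {#1 shutoff valve degraded, Accumulator malfunctions, C PTU is inoperative, Lower pressure line degraded, Outboard case drain lost, Standby reservoir fails}; {#1 shutoff valve degraded, Accumulator malfunctions, Lower pressure line degraded, Outboard case drain lost, Return filter fails, Standby reservoir fails}; {#1 engine-driven pump is down, #1 shutoff valve degraded, Accumulator malfunctions, Lower pressure line degraded, Outboard case drain lost, Standby reservoir fails}; {#1 shutoff valve degraded, Accumulator malfunctions, Lower pressure line degraded, Outboard case drain lost, Standby reservoir fails, Upper selector valve is down}; {#1 shutoff valve degraded, Accumulator malfunctions, C PTU is inoperative, C electric pump is out, Outboard case drain lost, Standby reservoir fails}; {#1 shutoff valve degraded, Accumulator malfunctions, C electric pump is out, Outboard case drain lost, Return filter fails, Standby reservoir fails}; {#1 engine-driven pump is down, #1 shutoff valve degraded, Accumulator malfunctions, C electric pump is out, Outboard case drain lost, Standby reservoir fails}; {#1 shutoff valve degraded, Accumulator malfunctions, C electric pump is out, Outboard case drain lost, Standby reservoir fails, Upper selector valve is down}.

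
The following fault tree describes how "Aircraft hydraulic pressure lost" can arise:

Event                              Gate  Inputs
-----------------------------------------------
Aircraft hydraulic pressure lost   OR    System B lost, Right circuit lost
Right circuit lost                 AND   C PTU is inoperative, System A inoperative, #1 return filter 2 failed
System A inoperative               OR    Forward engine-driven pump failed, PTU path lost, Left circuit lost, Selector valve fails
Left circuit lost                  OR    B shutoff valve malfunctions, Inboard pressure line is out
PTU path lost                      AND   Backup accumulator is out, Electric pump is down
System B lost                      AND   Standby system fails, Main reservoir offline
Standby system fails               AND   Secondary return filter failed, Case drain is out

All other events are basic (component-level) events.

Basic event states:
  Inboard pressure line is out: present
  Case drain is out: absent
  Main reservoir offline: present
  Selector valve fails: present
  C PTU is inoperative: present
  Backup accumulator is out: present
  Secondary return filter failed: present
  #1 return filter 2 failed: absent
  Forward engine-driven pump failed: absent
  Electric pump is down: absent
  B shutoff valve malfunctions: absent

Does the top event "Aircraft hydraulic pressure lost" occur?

No

Standby system fails [AND]: Secondary return filter failed=occurs, Case drain is out=not → not all inputs occur → does not occur.
System B lost [AND]: Standby system fails=not, Main reservoir offline=occurs → not all inputs occur → does not occur.
PTU path lost [AND]: Backup accumulator is out=occurs, Electric pump is down=not → not all inputs occur → does not occur.
Left circuit lost [OR]: B shutoff valve malfunctions=not, Inboard pressure line is out=occurs → at least one input occurs → occurs.
System A inoperative [OR]: Forward engine-driven pump failed=not, PTU path lost=not, Left circuit lost=occurs, Selector valve fails=occurs → at least one input occurs → occurs.
Right circuit lost [AND]: C PTU is inoperative=occurs, System A inoperative=occurs, #1 return filter 2 failed=not → not all inputs occur → does not occur.
Aircraft hydraulic pressure lost [OR]: System B lost=not, Right circuit lost=not → no input occurs → does not occur.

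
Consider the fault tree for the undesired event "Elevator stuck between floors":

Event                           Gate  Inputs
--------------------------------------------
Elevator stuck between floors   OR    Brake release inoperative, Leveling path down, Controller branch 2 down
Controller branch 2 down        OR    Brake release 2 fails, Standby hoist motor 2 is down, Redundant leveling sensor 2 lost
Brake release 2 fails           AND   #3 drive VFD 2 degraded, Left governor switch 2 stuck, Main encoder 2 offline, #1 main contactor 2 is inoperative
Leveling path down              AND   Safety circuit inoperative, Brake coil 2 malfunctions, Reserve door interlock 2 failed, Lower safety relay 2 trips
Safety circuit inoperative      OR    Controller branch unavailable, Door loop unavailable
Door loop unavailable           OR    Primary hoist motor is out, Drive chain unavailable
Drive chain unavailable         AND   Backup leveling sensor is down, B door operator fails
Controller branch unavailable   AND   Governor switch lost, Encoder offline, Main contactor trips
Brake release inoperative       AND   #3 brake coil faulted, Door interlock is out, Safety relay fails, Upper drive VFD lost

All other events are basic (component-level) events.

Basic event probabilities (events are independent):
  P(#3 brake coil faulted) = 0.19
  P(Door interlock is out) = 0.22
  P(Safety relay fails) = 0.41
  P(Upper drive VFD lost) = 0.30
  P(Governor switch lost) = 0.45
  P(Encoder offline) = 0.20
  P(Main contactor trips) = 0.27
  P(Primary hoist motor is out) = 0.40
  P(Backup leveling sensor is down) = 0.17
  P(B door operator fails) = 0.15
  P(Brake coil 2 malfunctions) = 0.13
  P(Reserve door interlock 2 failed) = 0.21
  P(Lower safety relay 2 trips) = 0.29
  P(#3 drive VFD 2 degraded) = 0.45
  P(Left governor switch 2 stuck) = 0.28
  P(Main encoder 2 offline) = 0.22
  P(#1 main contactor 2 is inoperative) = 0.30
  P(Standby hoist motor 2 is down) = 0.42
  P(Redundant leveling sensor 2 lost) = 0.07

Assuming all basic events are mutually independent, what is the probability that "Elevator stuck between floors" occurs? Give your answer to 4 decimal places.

P(Brake release inoperative) [AND] = 0.19 × 0.22 × 0.41 × 0.30 = 0.005141
P(Controller branch unavailable) [AND] = 0.45 × 0.20 × 0.27 = 0.024300
P(Drive chain unavailable) [AND] = 0.17 × 0.15 = 0.025500
P(Door loop unavailable) [OR] = 1 − (1−0.40) × (1−0.025500) = 0.415300
P(Safety circuit inoperative) [OR] = 1 − (1−0.024300) × (1−0.415300) = 0.429508
P(Leveling path down) [AND] = 0.429508 × 0.13 × 0.21 × 0.29 = 0.003400
P(Brake release 2 fails) [AND] = 0.45 × 0.28 × 0.22 × 0.30 = 0.008316
P(Controller branch 2 down) [OR] = 1 − (1−0.008316) × (1−0.42) × (1−0.07) = 0.465086
P(Elevator stuck between floors) [OR] = 1 − (1−0.005141) × (1−0.003400) × (1−0.465086) = 0.469645
Rounded to 4 decimal places: P(Elevator stuck between floors) ≈ 0.4696.

0.4696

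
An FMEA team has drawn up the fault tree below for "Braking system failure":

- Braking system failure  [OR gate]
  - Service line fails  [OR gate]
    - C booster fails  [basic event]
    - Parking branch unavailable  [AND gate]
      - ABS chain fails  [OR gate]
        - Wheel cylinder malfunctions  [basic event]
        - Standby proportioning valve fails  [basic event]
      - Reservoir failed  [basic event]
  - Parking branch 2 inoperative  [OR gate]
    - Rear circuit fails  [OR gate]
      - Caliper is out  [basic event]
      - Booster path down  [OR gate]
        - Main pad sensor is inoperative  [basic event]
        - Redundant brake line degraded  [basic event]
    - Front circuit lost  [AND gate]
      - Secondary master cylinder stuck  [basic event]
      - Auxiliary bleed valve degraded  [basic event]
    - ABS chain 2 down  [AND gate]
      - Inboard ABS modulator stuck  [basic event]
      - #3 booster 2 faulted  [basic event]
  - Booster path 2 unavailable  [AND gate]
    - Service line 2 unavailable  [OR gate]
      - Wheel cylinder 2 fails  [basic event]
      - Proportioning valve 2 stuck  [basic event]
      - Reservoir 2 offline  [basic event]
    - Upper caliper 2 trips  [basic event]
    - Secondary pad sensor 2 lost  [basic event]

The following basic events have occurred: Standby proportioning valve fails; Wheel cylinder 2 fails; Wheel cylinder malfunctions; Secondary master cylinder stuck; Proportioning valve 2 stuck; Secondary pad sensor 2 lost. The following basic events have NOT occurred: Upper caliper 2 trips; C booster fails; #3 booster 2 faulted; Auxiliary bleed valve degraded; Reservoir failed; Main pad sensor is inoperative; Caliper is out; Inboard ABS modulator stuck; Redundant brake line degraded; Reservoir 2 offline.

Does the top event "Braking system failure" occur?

No

ABS chain fails [OR]: Wheel cylinder malfunctions=occurs, Standby proportioning valve fails=occurs → at least one input occurs → occurs.
Parking branch unavailable [AND]: ABS chain fails=occurs, Reservoir failed=not → not all inputs occur → does not occur.
Service line fails [OR]: C booster fails=not, Parking branch unavailable=not → no input occurs → does not occur.
Booster path down [OR]: Main pad sensor is inoperative=not, Redundant brake line degraded=not → no input occurs → does not occur.
Rear circuit fails [OR]: Caliper is out=not, Booster path down=not → no input occurs → does not occur.
Front circuit lost [AND]: Secondary master cylinder stuck=occurs, Auxiliary bleed valve degraded=not → not all inputs occur → does not occur.
ABS chain 2 down [AND]: Inboard ABS modulator stuck=not, #3 booster 2 faulted=not → not all inputs occur → does not occur.
Parking branch 2 inoperative [OR]: Rear circuit fails=not, Front circuit lost=not, ABS chain 2 down=not → no input occurs → does not occur.
Service line 2 unavailable [OR]: Wheel cylinder 2 fails=occurs, Proportioning valve 2 stuck=occurs, Reservoir 2 offline=not → at least one input occurs → occurs.
Booster path 2 unavailable [AND]: Service line 2 unavailable=occurs, Upper caliper 2 trips=not, Secondary pad sensor 2 lost=occurs → not all inputs occur → does not occur.
Braking system failure [OR]: Service line fails=not, Parking branch 2 inoperative=not, Booster path 2 unavailable=not → no input occurs → does not occur.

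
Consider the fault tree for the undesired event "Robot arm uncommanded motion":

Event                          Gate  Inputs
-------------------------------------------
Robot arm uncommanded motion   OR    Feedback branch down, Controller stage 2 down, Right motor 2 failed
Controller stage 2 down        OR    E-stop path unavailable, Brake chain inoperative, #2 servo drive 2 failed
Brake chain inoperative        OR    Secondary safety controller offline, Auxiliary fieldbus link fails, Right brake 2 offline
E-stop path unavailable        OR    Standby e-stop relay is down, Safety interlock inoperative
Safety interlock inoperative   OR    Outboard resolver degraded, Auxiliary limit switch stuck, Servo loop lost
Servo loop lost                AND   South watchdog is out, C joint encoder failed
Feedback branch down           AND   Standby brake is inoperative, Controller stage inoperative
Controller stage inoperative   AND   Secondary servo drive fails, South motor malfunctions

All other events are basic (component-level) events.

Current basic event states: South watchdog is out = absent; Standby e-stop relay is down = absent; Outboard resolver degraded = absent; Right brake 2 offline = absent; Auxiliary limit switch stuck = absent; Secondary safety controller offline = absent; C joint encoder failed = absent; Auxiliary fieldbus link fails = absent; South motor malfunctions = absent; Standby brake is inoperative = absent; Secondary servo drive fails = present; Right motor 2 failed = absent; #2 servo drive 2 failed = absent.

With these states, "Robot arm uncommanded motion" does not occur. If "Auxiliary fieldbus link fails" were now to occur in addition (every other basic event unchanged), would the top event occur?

Counterfactual: set "Auxiliary fieldbus link fails" to occurred.
Controller stage inoperative [AND]: Secondary servo drive fails=occurs, South motor malfunctions=not → not all inputs occur → does not occur.
Feedback branch down [AND]: Standby brake is inoperative=not, Controller stage inoperative=not → not all inputs occur → does not occur.
Servo loop lost [AND]: South watchdog is out=not, C joint encoder failed=not → not all inputs occur → does not occur.
Safety interlock inoperative [OR]: Outboard resolver degraded=not, Auxiliary limit switch stuck=not, Servo loop lost=not → no input occurs → does not occur.
E-stop path unavailable [OR]: Standby e-stop relay is down=not, Safety interlock inoperative=not → no input occurs → does not occur.
Brake chain inoperative [OR]: Secondary safety controller offline=not, Auxiliary fieldbus link fails=occurs, Right brake 2 offline=not → at least one input occurs → occurs.
Controller stage 2 down [OR]: E-stop path unavailable=not, Brake chain inoperative=occurs, #2 servo drive 2 failed=not → at least one input occurs → occurs.
Robot arm uncommanded motion [OR]: Feedback branch down=not, Controller stage 2 down=occurs, Right motor 2 failed=not → at least one input occurs → occurs.

Yes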